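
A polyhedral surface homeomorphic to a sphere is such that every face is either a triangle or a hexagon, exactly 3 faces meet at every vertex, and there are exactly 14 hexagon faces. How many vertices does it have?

Let x be the number of triangles; then F = 14 + x.
Edge–face incidences: 2E = 6·14 + 3·x = 84 + 3x.
Every vertex has degree 3, so 3V = 2E.
Euler: V − E + F = 2 ⇒ (2E)/3 − E + (14 + x) = 2.
Multiply by 6: 2·(2E) − 3·(2E) + 6·(14 + x) = 12, i.e. 84 + 6x − (84 + 3x) = 12.
Collecting terms: 3x = 12, so x = 4.
Then 2E = 84 + 3·4 = 96, so E = 48, V = 2E/3 = 32, F = 14 + 4 = 18.

32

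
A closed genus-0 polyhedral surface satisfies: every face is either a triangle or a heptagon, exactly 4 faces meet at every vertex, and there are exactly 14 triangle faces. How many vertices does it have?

14

Let x be the number of heptagons; then F = 14 + x.
Edge–face incidences: 2E = 3·14 + 7·x = 42 + 7x.
Every vertex has degree 4, so 4V = 2E.
Euler: V − E + F = 2 ⇒ (2E)/4 − E + (14 + x) = 2.
Multiply by 8: 2·(2E) − 4·(2E) + 8·(14 + x) = 16, i.e. 112 + 8x − 2·(42 + 7x) = 16.
Collecting terms: −6x + 28 = 16, so −6x = −12, so x = 2.
Then 2E = 42 + 7·2 = 56, so E = 28, V = 2E/4 = 14, F = 14 + 2 = 16.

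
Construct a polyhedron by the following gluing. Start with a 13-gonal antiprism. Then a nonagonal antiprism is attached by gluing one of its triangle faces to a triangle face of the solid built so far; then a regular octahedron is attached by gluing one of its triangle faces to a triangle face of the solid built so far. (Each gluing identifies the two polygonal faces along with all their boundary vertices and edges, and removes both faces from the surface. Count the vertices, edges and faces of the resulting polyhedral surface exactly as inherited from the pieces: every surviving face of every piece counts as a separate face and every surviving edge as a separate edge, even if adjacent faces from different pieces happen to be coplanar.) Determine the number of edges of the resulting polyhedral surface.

94

A 13-gonal antiprism: V=26, E=52, F=28.
Attach a nonagonal antiprism (V=18, E=36, F=20) along a 3-gon: merge 3 vertices and 3 edges, delete both glued faces → V=41, E=85, F=46.
Attach a regular octahedron (V=6, E=12, F=8) along a 3-gon: merge 3 vertices and 3 edges, delete both glued faces → V=44, E=94, F=52.
Check: V − E + F = 44 − 94 + 52 = 2.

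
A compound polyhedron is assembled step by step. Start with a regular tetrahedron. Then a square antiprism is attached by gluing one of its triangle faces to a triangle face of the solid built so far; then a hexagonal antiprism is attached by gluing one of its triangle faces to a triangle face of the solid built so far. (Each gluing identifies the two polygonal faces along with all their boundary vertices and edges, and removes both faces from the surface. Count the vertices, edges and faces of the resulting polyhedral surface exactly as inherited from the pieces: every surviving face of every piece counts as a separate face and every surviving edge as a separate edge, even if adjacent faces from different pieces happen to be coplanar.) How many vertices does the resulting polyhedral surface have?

18

A regular tetrahedron: V=4, E=6, F=4.
Attach a square antiprism (V=8, E=16, F=10) along a 3-gon: merge 3 vertices and 3 edges, delete both glued faces → V=9, E=19, F=12.
Attach a hexagonal antiprism (V=12, E=24, F=14) along a 3-gon: merge 3 vertices and 3 edges, delete both glued faces → V=18, E=40, F=24.
Check: V − E + F = 18 − 40 + 24 = 2.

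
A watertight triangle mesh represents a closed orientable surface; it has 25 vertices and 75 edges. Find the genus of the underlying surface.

Every face is a triangle and each edge borders two faces, so 3F = 2·75, giving F = 50.
χ = V − E + F = 25 − 75 + 50 = 0.
For a closed orientable surface χ = 2 − 2g, so g = (2 − (0))/2 = 1.

1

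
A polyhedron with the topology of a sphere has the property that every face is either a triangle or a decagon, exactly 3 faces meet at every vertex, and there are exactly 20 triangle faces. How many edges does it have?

Let x be the number of decagons; then F = 20 + x.
Edge–face incidences: 2E = 3·20 + 10·x = 60 + 10x.
Every vertex has degree 3, so 3V = 2E.
Euler: V − E + F = 2 ⇒ (2E)/3 − E + (20 + x) = 2.
Multiply by 6: 2·(2E) − 3·(2E) + 6·(20 + x) = 12, i.e. 120 + 6x − (60 + 10x) = 12.
Collecting terms: −4x + 60 = 12, so −4x = −48, so x = 12.
Then 2E = 60 + 10·12 = 180, so E = 90, V = 2E/3 = 60, F = 20 + 12 = 32.

90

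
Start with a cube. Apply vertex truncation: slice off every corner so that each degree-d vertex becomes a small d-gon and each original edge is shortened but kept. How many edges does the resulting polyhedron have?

The base solid has V = 8, E = 12, F = 6.
Truncation replaces each original edge-end by a new vertex, so V′ = 2E = 24.
Each original edge survives, and each old vertex of degree d contributes d new edges; summing degrees gives Σd = 2E, so E′ = E + 2E = 3E = 36.
Each original face survives and each original vertex becomes one new face: F′ = F + V = 14.

36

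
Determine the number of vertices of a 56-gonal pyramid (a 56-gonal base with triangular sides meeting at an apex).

A pyramid on an n-gon base has one n-gon and n triangles: V = 56 + 1 = 57, E = 2·56 = 112, F = 56 + 1 = 57.

57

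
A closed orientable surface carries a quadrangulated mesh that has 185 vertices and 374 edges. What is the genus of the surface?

Every face is a square and each edge borders two faces, so 4F = 2·374, giving F = 187.
χ = V − E + F = 185 − 374 + 187 = -2.
For a closed orientable surface χ = 2 − 2g, so g = (2 − (-2))/2 = 2.

2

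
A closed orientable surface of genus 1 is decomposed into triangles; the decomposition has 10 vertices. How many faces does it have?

χ = 2 − 2·1 = 0, and every face is a triangle so 3F = 2E.
V − E + F = 0 with E = 3F/2 gives 10 − (3/2 − 1)·F = 0, so F = 20 and E = 30.

20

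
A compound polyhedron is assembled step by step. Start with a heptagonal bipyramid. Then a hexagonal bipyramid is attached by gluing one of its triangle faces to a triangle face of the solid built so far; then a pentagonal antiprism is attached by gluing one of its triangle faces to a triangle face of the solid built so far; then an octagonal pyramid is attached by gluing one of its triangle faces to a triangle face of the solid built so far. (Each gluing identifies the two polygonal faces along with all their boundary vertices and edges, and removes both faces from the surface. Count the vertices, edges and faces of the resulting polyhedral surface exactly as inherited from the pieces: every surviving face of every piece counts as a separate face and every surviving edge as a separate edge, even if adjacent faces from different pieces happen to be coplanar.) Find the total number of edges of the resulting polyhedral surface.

66

A heptagonal bipyramid: V=9, E=21, F=14.
Attach a hexagonal bipyramid (V=8, E=18, F=12) along a 3-gon: merge 3 vertices and 3 edges, delete both glued faces → V=14, E=36, F=24.
Attach a pentagonal antiprism (V=10, E=20, F=12) along a 3-gon: merge 3 vertices and 3 edges, delete both glued faces → V=21, E=53, F=34.
Attach an octagonal pyramid (V=9, E=16, F=9) along a 3-gon: merge 3 vertices and 3 edges, delete both glued faces → V=27, E=66, F=41.
Check: V − E + F = 27 − 66 + 41 = 2.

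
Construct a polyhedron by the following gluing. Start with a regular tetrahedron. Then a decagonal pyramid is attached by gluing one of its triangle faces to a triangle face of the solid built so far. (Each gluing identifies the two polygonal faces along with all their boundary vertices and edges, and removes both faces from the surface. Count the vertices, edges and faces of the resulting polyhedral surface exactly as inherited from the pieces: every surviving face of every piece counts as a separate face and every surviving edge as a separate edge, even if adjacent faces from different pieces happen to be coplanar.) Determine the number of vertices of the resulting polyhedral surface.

A regular tetrahedron: V=4, E=6, F=4.
Attach a decagonal pyramid (V=11, E=20, F=11) along a 3-gon: merge 3 vertices and 3 edges, delete both glued faces → V=12, E=23, F=13.
Check: V − E + F = 12 − 23 + 13 = 2.

12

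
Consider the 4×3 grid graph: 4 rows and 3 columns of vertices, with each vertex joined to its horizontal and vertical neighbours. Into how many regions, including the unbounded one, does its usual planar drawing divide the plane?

The grid has V = 4·3 = 12 vertices and E = 4·2 + 3·3 = 17 edges.
F = 2 − V + E = 2 − 12 + 17 = 7.

7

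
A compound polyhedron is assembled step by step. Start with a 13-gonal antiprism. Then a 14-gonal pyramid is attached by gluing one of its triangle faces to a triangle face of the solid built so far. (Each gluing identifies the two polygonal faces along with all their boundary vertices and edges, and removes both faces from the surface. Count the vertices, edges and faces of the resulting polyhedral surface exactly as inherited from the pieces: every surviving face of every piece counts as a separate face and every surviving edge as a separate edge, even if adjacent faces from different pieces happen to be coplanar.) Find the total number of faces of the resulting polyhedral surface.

A 13-gonal antiprism: V=26, E=52, F=28.
Attach a 14-gonal pyramid (V=15, E=28, F=15) along a 3-gon: merge 3 vertices and 3 edges, delete both glued faces → V=38, E=77, F=41.
Check: V − E + F = 38 − 77 + 41 = 2.

41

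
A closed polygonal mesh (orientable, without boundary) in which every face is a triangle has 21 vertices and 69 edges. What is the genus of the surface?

2

Every face is a triangle and each edge borders two faces, so 3F = 2·69, giving F = 46.
χ = V − E + F = 21 − 69 + 46 = -2.
For a closed orientable surface χ = 2 − 2g, so g = (2 − (-2))/2 = 2.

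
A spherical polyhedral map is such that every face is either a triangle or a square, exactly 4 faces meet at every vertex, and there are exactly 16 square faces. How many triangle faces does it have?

8

Let x be the number of triangles; then F = 16 + x.
Edge–face incidences: 2E = 4·16 + 3·x = 64 + 3x.
Every vertex has degree 4, so 4V = 2E.
Euler: V − E + F = 2 ⇒ (2E)/4 − E + (16 + x) = 2.
Multiply by 8: 2·(2E) − 4·(2E) + 8·(16 + x) = 16, i.e. 128 + 8x − 2·(64 + 3x) = 16.
Collecting terms: 2x = 16, so x = 8.
Then 2E = 64 + 3·8 = 88, so E = 44, V = 2E/4 = 22, F = 16 + 8 = 24.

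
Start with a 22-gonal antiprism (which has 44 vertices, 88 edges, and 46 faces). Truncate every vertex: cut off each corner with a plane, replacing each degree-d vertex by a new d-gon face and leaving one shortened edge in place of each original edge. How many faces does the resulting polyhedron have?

90

Truncation replaces each original edge-end by a new vertex, so V′ = 2E = 176.
Each original edge survives, and each old vertex of degree d contributes d new edges; summing degrees gives Σd = 2E, so E′ = E + 2E = 3E = 264.
Each original face survives and each original vertex becomes one new face: F′ = F + V = 90.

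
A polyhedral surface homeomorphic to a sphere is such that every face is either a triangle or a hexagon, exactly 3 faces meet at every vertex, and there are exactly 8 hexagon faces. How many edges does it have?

30

Let x be the number of triangles; then F = 8 + x.
Edge–face incidences: 2E = 6·8 + 3·x = 48 + 3x.
Every vertex has degree 3, so 3V = 2E.
Euler: V − E + F = 2 ⇒ (2E)/3 − E + (8 + x) = 2.
Multiply by 6: 2·(2E) − 3·(2E) + 6·(8 + x) = 12, i.e. 48 + 6x − (48 + 3x) = 12.
Collecting terms: 3x = 12, so x = 4.
Then 2E = 48 + 3·4 = 60, so E = 30, V = 2E/3 = 20, F = 8 + 4 = 12.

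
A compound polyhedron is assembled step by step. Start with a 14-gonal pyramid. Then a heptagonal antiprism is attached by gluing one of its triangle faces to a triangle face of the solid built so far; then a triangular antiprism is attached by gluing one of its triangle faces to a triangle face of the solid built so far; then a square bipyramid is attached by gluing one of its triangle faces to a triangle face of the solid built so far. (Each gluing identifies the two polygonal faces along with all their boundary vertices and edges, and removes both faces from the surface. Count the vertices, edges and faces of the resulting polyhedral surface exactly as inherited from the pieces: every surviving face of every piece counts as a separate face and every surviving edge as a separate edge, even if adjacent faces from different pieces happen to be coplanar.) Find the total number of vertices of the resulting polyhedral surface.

A 14-gonal pyramid: V=15, E=28, F=15.
Attach a heptagonal antiprism (V=14, E=28, F=16) along a 3-gon: merge 3 vertices and 3 edges, delete both glued faces → V=26, E=53, F=29.
Attach a triangular antiprism (V=6, E=12, F=8) along a 3-gon: merge 3 vertices and 3 edges, delete both glued faces → V=29, E=62, F=35.
Attach a square bipyramid (V=6, E=12, F=8) along a 3-gon: merge 3 vertices and 3 edges, delete both glued faces → V=32, E=71, F=41.
Check: V − E + F = 32 − 71 + 41 = 2.

32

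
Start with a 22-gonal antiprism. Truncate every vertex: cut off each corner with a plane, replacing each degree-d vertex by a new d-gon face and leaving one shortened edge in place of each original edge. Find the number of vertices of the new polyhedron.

The base solid has V = 44, E = 88, F = 46.
Truncation replaces each original edge-end by a new vertex, so V′ = 2E = 176.
Each original edge survives, and each old vertex of degree d contributes d new edges; summing degrees gives Σd = 2E, so E′ = E + 2E = 3E = 264.
Each original face survives and each original vertex becomes one new face: F′ = F + V = 90.

176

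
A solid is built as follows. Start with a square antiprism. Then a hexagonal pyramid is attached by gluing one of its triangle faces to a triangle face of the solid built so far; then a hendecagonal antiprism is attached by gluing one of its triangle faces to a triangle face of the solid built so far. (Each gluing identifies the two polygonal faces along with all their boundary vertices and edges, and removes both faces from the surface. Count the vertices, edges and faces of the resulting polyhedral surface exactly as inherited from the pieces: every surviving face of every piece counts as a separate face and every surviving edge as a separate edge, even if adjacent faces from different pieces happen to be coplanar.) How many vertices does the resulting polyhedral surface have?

31

A square antiprism: V=8, E=16, F=10.
Attach a hexagonal pyramid (V=7, E=12, F=7) along a 3-gon: merge 3 vertices and 3 edges, delete both glued faces → V=12, E=25, F=15.
Attach a hendecagonal antiprism (V=22, E=44, F=24) along a 3-gon: merge 3 vertices and 3 edges, delete both glued faces → V=31, E=66, F=37.
Check: V − E + F = 31 − 66 + 37 = 2.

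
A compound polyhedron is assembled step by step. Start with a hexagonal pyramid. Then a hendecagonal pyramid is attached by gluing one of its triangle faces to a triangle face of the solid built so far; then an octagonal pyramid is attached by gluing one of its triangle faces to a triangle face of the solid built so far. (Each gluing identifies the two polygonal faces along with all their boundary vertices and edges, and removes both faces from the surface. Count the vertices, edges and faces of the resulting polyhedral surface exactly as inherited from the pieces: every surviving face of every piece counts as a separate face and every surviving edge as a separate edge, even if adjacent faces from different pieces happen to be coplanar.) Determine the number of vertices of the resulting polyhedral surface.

22

A hexagonal pyramid: V=7, E=12, F=7.
Attach a hendecagonal pyramid (V=12, E=22, F=12) along a 3-gon: merge 3 vertices and 3 edges, delete both glued faces → V=16, E=31, F=17.
Attach an octagonal pyramid (V=9, E=16, F=9) along a 3-gon: merge 3 vertices and 3 edges, delete both glued faces → V=22, E=44, F=24.
Check: V − E + F = 22 − 44 + 24 = 2.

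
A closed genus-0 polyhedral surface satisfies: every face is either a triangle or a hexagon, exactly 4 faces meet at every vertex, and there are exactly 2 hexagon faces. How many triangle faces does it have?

12

Let x be the number of triangles; then F = 2 + x.
Edge–face incidences: 2E = 6·2 + 3·x = 12 + 3x.
Every vertex has degree 4, so 4V = 2E.
Euler: V − E + F = 2 ⇒ (2E)/4 − E + (2 + x) = 2.
Multiply by 8: 2·(2E) − 4·(2E) + 8·(2 + x) = 16, i.e. 16 + 8x − 2·(12 + 3x) = 16.
Collecting terms: 2x − 8 = 16, so 2x = 24, so x = 12.
Then 2E = 12 + 3·12 = 48, so E = 24, V = 2E/4 = 12, F = 2 + 12 = 14.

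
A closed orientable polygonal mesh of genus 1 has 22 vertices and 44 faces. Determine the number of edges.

66

For a closed orientable surface of genus 1, χ = 2 − 2·1 = 0.
E = V + F − (0) = 22 + 44 − (0) = 66.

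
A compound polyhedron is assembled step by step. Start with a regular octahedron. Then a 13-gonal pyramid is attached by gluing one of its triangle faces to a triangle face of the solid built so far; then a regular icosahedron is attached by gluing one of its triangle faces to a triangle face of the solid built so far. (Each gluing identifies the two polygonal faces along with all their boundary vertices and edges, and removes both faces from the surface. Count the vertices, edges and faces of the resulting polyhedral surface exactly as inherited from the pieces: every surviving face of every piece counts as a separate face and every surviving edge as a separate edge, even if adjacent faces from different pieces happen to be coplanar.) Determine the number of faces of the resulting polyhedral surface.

A regular octahedron: V=6, E=12, F=8.
Attach a 13-gonal pyramid (V=14, E=26, F=14) along a 3-gon: merge 3 vertices and 3 edges, delete both glued faces → V=17, E=35, F=20.
Attach a regular icosahedron (V=12, E=30, F=20) along a 3-gon: merge 3 vertices and 3 edges, delete both glued faces → V=26, E=62, F=38.
Check: V − E + F = 26 − 62 + 38 = 2.

38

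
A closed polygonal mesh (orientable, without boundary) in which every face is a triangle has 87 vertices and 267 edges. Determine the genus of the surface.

2

Every face is a triangle and each edge borders two faces, so 3F = 2·267, giving F = 178.
χ = V − E + F = 87 − 267 + 178 = -2.
For a closed orientable surface χ = 2 − 2g, so g = (2 − (-2))/2 = 2.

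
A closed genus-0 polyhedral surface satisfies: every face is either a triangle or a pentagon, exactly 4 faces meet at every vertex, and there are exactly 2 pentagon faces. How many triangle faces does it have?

10

Let x be the number of triangles; then F = 2 + x.
Edge–face incidences: 2E = 5·2 + 3·x = 10 + 3x.
Every vertex has degree 4, so 4V = 2E.
Euler: V − E + F = 2 ⇒ (2E)/4 − E + (2 + x) = 2.
Multiply by 8: 2·(2E) − 4·(2E) + 8·(2 + x) = 16, i.e. 16 + 8x − 2·(10 + 3x) = 16.
Collecting terms: 2x − 4 = 16, so 2x = 20, so x = 10.
Then 2E = 10 + 3·10 = 40, so E = 20, V = 2E/4 = 10, F = 2 + 10 = 12.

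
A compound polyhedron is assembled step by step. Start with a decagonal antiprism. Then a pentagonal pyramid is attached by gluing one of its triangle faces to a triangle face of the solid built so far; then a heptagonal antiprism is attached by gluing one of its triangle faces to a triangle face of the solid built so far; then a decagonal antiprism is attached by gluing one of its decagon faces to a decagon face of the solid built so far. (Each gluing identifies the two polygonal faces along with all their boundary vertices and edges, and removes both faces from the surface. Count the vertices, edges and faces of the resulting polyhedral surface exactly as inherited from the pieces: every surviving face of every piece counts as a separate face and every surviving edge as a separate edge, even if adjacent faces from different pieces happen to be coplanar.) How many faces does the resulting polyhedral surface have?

A decagonal antiprism: V=20, E=40, F=22.
Attach a pentagonal pyramid (V=6, E=10, F=6) along a 3-gon: merge 3 vertices and 3 edges, delete both glued faces → V=23, E=47, F=26.
Attach a heptagonal antiprism (V=14, E=28, F=16) along a 3-gon: merge 3 vertices and 3 edges, delete both glued faces → V=34, E=72, F=40.
Attach a decagonal antiprism (V=20, E=40, F=22) along a 10-gon: merge 10 vertices and 10 edges, delete both glued faces → V=44, E=102, F=60.
Check: V − E + F = 44 − 102 + 60 = 2.

60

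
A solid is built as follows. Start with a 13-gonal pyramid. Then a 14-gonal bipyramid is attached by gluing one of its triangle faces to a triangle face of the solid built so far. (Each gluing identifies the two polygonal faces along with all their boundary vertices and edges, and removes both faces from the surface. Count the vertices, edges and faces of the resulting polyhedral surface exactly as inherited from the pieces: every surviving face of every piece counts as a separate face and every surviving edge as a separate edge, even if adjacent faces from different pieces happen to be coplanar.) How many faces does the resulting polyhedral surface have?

A 13-gonal pyramid: V=14, E=26, F=14.
Attach a 14-gonal bipyramid (V=16, E=42, F=28) along a 3-gon: merge 3 vertices and 3 edges, delete both glued faces → V=27, E=65, F=40.
Check: V − E + F = 27 − 65 + 40 = 2.

40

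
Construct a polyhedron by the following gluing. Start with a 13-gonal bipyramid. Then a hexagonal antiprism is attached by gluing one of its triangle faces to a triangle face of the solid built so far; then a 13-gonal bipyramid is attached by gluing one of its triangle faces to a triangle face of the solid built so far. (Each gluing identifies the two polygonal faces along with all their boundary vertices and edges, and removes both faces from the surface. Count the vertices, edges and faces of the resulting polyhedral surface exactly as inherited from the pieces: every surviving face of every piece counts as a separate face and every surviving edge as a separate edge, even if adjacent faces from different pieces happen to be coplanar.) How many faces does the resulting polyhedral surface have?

62

A 13-gonal bipyramid: V=15, E=39, F=26.
Attach a hexagonal antiprism (V=12, E=24, F=14) along a 3-gon: merge 3 vertices and 3 edges, delete both glued faces → V=24, E=60, F=38.
Attach a 13-gonal bipyramid (V=15, E=39, F=26) along a 3-gon: merge 3 vertices and 3 edges, delete both glued faces → V=36, E=96, F=62.
Check: V − E + F = 36 − 96 + 62 = 2.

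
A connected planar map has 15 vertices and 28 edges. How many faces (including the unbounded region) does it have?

15

Euler's formula for a connected plane graph: V − E + F = 2, so F = 2 − 15 + 28 = 15.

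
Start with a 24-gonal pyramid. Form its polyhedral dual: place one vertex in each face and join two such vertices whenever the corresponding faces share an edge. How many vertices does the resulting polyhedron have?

25

The base solid has V = 25, E = 48, F = 25.
The dual swaps V and F and preserves E: V′ = F = 25, E′ = E = 48, F′ = V = 25.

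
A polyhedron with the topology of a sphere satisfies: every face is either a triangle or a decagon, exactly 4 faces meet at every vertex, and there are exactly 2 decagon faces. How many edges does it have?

Let x be the number of triangles; then F = 2 + x.
Edge–face incidences: 2E = 10·2 + 3·x = 20 + 3x.
Every vertex has degree 4, so 4V = 2E.
Euler: V − E + F = 2 ⇒ (2E)/4 − E + (2 + x) = 2.
Multiply by 8: 2·(2E) − 4·(2E) + 8·(2 + x) = 16, i.e. 16 + 8x − 2·(20 + 3x) = 16.
Collecting terms: 2x − 24 = 16, so 2x = 40, so x = 20.
Then 2E = 20 + 3·20 = 80, so E = 40, V = 2E/4 = 20, F = 2 + 20 = 22.

40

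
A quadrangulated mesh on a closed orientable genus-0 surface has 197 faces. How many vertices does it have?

χ = 2 − 2·0 = 2, and every face is a square so 4F = 2E.
E = 4·197/2 = 394. Then V = 2 + E − F = 2 + 394 − 197 = 199.

199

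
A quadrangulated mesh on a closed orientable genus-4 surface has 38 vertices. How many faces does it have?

44

χ = 2 − 2·4 = -6, and every face is a square so 4F = 2E.
V − E + F = -6 with E = 4F/2 gives 38 − (4/2 − 1)·F = -6, so F = 44 and E = 88.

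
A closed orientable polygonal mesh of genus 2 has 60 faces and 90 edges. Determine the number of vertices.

For a closed orientable surface of genus 2, χ = 2 − 2·2 = -2.
V = -2 + E − F = -2 + 90 − 60 = 28.

28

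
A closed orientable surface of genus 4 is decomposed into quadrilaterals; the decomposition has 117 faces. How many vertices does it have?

χ = 2 − 2·4 = -6, and every face is a square so 4F = 2E.
E = 4·117/2 = 234. Then V = -6 + E − F = -6 + 234 − 117 = 111.

111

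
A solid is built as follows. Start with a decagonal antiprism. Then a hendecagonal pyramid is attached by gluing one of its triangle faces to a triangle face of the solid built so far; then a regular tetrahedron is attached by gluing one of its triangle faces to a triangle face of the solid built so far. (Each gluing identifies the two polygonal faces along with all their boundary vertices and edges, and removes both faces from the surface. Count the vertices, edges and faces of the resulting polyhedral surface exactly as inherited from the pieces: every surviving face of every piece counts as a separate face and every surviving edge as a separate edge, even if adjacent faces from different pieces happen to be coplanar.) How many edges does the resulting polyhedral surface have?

62

A decagonal antiprism: V=20, E=40, F=22.
Attach a hendecagonal pyramid (V=12, E=22, F=12) along a 3-gon: merge 3 vertices and 3 edges, delete both glued faces → V=29, E=59, F=32.
Attach a regular tetrahedron (V=4, E=6, F=4) along a 3-gon: merge 3 vertices and 3 edges, delete both glued faces → V=30, E=62, F=34.
Check: V − E + F = 30 − 62 + 34 = 2.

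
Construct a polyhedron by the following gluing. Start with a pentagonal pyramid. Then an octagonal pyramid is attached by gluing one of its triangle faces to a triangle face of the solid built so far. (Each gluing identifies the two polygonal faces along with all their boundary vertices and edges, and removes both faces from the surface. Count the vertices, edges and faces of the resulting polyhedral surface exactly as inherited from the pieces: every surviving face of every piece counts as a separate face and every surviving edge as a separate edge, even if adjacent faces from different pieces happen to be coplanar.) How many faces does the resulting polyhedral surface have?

13

A pentagonal pyramid: V=6, E=10, F=6.
Attach an octagonal pyramid (V=9, E=16, F=9) along a 3-gon: merge 3 vertices and 3 edges, delete both glued faces → V=12, E=23, F=13.
Check: V − E + F = 12 − 23 + 13 = 2.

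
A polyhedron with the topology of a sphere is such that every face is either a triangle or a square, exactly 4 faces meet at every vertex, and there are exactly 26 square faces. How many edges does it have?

Let x be the number of triangles; then F = 26 + x.
Edge–face incidences: 2E = 4·26 + 3·x = 104 + 3x.
Every vertex has degree 4, so 4V = 2E.
Euler: V − E + F = 2 ⇒ (2E)/4 − E + (26 + x) = 2.
Multiply by 8: 2·(2E) − 4·(2E) + 8·(26 + x) = 16, i.e. 208 + 8x − 2·(104 + 3x) = 16.
Collecting terms: 2x = 16, so x = 8.
Then 2E = 104 + 3·8 = 128, so E = 64, V = 2E/4 = 32, F = 26 + 8 = 34.

64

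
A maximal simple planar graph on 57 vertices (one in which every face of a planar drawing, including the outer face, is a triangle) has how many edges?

165

In a plane triangulation 3F = 2E and V − E + F = 2, so E = 3V − 6 = 3·57 − 6 = 165.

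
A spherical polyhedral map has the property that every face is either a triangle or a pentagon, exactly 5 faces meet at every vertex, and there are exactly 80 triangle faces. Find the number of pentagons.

12

Let x be the number of pentagons; then F = 80 + x.
Edge–face incidences: 2E = 3·80 + 5·x = 240 + 5x.
Every vertex has degree 5, so 5V = 2E.
Euler: V − E + F = 2 ⇒ (2E)/5 − E + (80 + x) = 2.
Multiply by 10: 2·(2E) − 5·(2E) + 10·(80 + x) = 20, i.e. 800 + 10x − 3·(240 + 5x) = 20.
Collecting terms: −5x + 80 = 20, so −5x = −60, so x = 12.
Then 2E = 240 + 5·12 = 300, so E = 150, V = 2E/5 = 60, F = 80 + 12 = 92.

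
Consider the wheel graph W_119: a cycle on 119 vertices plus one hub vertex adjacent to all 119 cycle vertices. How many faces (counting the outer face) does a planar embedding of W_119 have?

W_119 has V = 119 + 1 = 120 vertices and E = 2·119 = 238 edges.
By Euler's formula F = 2 − V + E = 2 − 120 + 238 = 120.

120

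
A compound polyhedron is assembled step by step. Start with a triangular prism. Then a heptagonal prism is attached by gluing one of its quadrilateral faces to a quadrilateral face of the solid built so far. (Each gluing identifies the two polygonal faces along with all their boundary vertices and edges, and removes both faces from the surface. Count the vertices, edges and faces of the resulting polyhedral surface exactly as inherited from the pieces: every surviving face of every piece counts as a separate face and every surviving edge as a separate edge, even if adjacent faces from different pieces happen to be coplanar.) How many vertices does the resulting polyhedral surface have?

A triangular prism: V=6, E=9, F=5.
Attach a heptagonal prism (V=14, E=21, F=9) along a 4-gon: merge 4 vertices and 4 edges, delete both glued faces → V=16, E=26, F=12.
Check: V − E + F = 16 − 26 + 12 = 2.

16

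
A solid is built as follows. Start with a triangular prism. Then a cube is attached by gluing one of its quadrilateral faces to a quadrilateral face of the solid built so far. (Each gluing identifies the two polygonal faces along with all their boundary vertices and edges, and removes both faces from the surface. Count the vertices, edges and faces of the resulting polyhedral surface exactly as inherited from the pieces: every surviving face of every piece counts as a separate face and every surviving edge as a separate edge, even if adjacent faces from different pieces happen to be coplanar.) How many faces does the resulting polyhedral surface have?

9

A triangular prism: V=6, E=9, F=5.
Attach a cube (V=8, E=12, F=6) along a 4-gon: merge 4 vertices and 4 edges, delete both glued faces → V=10, E=17, F=9.
Check: V − E + F = 10 − 17 + 9 = 2.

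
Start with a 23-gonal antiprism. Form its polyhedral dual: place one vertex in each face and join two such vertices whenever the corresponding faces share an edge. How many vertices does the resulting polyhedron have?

The base solid has V = 46, E = 92, F = 48.
The dual swaps V and F and preserves E: V′ = F = 48, E′ = E = 92, F′ = V = 46.

48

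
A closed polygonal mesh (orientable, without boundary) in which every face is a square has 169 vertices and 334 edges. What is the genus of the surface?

Every face is a square and each edge borders two faces, so 4F = 2·334, giving F = 167.
χ = V − E + F = 169 − 334 + 167 = 2.
For a closed orientable surface χ = 2 − 2g, so g = (2 − (2))/2 = 0.

0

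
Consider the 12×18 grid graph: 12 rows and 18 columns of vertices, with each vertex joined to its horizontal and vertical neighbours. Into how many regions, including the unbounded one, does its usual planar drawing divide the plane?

The grid has V = 12·18 = 216 vertices and E = 12·17 + 18·11 = 402 edges.
F = 2 − V + E = 2 − 216 + 402 = 188.

188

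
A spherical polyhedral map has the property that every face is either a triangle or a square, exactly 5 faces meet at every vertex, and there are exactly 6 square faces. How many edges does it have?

60

Let x be the number of triangles; then F = 6 + x.
Edge–face incidences: 2E = 4·6 + 3·x = 24 + 3x.
Every vertex has degree 5, so 5V = 2E.
Euler: V − E + F = 2 ⇒ (2E)/5 − E + (6 + x) = 2.
Multiply by 10: 2·(2E) − 5·(2E) + 10·(6 + x) = 20, i.e. 60 + 10x − 3·(24 + 3x) = 20.
Collecting terms: x − 12 = 20, so x = 32.
Then 2E = 24 + 3·32 = 120, so E = 60, V = 2E/5 = 24, F = 6 + 32 = 38.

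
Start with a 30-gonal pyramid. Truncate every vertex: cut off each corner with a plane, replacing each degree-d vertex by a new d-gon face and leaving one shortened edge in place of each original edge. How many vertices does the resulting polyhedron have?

The base solid has V = 31, E = 60, F = 31.
Truncation replaces each original edge-end by a new vertex, so V′ = 2E = 120.
Each original edge survives, and each old vertex of degree d contributes d new edges; summing degrees gives Σd = 2E, so E′ = E + 2E = 3E = 180.
Each original face survives and each original vertex becomes one new face: F′ = F + V = 62.

120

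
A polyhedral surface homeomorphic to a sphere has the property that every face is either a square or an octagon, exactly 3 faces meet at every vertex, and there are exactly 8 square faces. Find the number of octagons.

Let x be the number of octagons; then F = 8 + x.
Edge–face incidences: 2E = 4·8 + 8·x = 32 + 8x.
Every vertex has degree 3, so 3V = 2E.
Euler: V − E + F = 2 ⇒ (2E)/3 − E + (8 + x) = 2.
Multiply by 6: 2·(2E) − 3·(2E) + 6·(8 + x) = 12, i.e. 48 + 6x − (32 + 8x) = 12.
Collecting terms: −2x + 16 = 12, so −2x = −4, so x = 2.
Then 2E = 32 + 8·2 = 48, so E = 24, V = 2E/3 = 16, F = 8 + 2 = 10.

2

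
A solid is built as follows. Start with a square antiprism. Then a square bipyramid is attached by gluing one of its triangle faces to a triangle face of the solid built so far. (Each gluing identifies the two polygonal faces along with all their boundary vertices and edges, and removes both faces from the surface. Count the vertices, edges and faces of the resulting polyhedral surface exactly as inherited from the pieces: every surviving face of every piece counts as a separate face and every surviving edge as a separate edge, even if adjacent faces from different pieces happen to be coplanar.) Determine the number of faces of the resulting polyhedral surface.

A square antiprism: V=8, E=16, F=10.
Attach a square bipyramid (V=6, E=12, F=8) along a 3-gon: merge 3 vertices and 3 edges, delete both glued faces → V=11, E=25, F=16.
Check: V − E + F = 11 − 25 + 16 = 2.

16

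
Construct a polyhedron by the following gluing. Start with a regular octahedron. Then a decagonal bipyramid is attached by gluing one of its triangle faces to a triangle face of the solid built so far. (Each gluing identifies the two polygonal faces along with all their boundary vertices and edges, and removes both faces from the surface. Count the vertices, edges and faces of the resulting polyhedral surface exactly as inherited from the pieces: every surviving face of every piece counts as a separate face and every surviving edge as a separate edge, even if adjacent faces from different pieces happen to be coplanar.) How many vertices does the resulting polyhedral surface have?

A regular octahedron: V=6, E=12, F=8.
Attach a decagonal bipyramid (V=12, E=30, F=20) along a 3-gon: merge 3 vertices and 3 edges, delete both glued faces → V=15, E=39, F=26.
Check: V − E + F = 15 − 39 + 26 = 2.

15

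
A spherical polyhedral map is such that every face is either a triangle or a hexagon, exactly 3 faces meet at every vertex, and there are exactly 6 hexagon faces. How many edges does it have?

Let x be the number of triangles; then F = 6 + x.
Edge–face incidences: 2E = 6·6 + 3·x = 36 + 3x.
Every vertex has degree 3, so 3V = 2E.
Euler: V − E + F = 2 ⇒ (2E)/3 − E + (6 + x) = 2.
Multiply by 6: 2·(2E) − 3·(2E) + 6·(6 + x) = 12, i.e. 36 + 6x − (36 + 3x) = 12.
Collecting terms: 3x = 12, so x = 4.
Then 2E = 36 + 3·4 = 48, so E = 24, V = 2E/3 = 16, F = 6 + 4 = 10.

24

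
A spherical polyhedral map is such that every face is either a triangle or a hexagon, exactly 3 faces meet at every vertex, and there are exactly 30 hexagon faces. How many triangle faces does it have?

Let x be the number of triangles; then F = 30 + x.
Edge–face incidences: 2E = 6·30 + 3·x = 180 + 3x.
Every vertex has degree 3, so 3V = 2E.
Euler: V − E + F = 2 ⇒ (2E)/3 − E + (30 + x) = 2.
Multiply by 6: 2·(2E) − 3·(2E) + 6·(30 + x) = 12, i.e. 180 + 6x − (180 + 3x) = 12.
Collecting terms: 3x = 12, so x = 4.
Then 2E = 180 + 3·4 = 192, so E = 96, V = 2E/3 = 64, F = 30 + 4 = 34.

4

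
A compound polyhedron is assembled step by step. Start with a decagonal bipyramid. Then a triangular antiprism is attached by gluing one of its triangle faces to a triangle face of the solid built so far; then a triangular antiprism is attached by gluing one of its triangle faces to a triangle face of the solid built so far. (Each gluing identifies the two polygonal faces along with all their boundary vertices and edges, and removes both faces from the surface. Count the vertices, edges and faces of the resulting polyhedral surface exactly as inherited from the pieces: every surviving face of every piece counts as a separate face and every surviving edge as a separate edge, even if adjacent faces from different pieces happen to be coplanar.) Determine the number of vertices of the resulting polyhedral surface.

A decagonal bipyramid: V=12, E=30, F=20.
Attach a triangular antiprism (V=6, E=12, F=8) along a 3-gon: merge 3 vertices and 3 edges, delete both glued faces → V=15, E=39, F=26.
Attach a triangular antiprism (V=6, E=12, F=8) along a 3-gon: merge 3 vertices and 3 edges, delete both glued faces → V=18, E=48, F=32.
Check: V − E + F = 18 − 48 + 32 = 2.

18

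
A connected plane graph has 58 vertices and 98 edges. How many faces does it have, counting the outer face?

Euler's formula for a connected plane graph: V − E + F = 2, so F = 2 − 58 + 98 = 42.

42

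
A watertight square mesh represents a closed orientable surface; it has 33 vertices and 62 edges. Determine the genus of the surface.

Every face is a square and each edge borders two faces, so 4F = 2·62, giving F = 31.
χ = V − E + F = 33 − 62 + 31 = 2.
For a closed orientable surface χ = 2 − 2g, so g = (2 − (2))/2 = 0.

0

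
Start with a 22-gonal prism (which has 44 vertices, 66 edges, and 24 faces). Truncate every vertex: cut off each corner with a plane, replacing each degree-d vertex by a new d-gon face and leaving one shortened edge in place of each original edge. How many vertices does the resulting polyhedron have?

132

Truncation replaces each original edge-end by a new vertex, so V′ = 2E = 132.
Each original edge survives, and each old vertex of degree d contributes d new edges; summing degrees gives Σd = 2E, so E′ = E + 2E = 3E = 198.
Each original face survives and each original vertex becomes one new face: F′ = F + V = 68.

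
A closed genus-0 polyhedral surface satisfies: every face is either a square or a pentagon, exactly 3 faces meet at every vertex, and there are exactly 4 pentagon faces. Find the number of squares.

4

Let x be the number of squares; then F = 4 + x.
Edge–face incidences: 2E = 5·4 + 4·x = 20 + 4x.
Every vertex has degree 3, so 3V = 2E.
Euler: V − E + F = 2 ⇒ (2E)/3 − E + (4 + x) = 2.
Multiply by 6: 2·(2E) − 3·(2E) + 6·(4 + x) = 12, i.e. 24 + 6x − (20 + 4x) = 12.
Collecting terms: 2x + 4 = 12, so 2x = 8, so x = 4.
Then 2E = 20 + 4·4 = 36, so E = 18, V = 2E/3 = 12, F = 4 + 4 = 8.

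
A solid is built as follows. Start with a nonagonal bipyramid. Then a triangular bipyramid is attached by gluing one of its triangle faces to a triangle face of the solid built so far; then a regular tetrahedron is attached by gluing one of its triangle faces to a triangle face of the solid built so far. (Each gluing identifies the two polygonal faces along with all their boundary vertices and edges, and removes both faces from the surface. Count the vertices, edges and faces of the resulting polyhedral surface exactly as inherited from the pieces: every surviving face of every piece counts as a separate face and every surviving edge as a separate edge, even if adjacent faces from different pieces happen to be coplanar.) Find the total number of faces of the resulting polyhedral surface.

24

A nonagonal bipyramid: V=11, E=27, F=18.
Attach a triangular bipyramid (V=5, E=9, F=6) along a 3-gon: merge 3 vertices and 3 edges, delete both glued faces → V=13, E=33, F=22.
Attach a regular tetrahedron (V=4, E=6, F=4) along a 3-gon: merge 3 vertices and 3 edges, delete both glued faces → V=14, E=36, F=24.
Check: V − E + F = 14 − 36 + 24 = 2.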